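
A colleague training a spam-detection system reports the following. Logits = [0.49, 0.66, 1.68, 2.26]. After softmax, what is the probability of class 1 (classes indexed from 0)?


Exponentials: e^0.49=1.6323, e^0.66=1.9348, e^1.68=5.3656, e^2.26=9.5831
Sum = 18.5158
Softmax = [0.0882, 0.1045, 0.2898, 0.5176]
p[1] = 1.9348/18.5158 = 0.1045

0.1045


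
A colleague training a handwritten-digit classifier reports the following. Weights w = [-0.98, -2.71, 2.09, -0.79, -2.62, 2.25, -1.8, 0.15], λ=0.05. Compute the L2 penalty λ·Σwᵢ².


‖w‖₂² = (-0.98)² + (-2.71)² + (2.09)² + (-0.79)² + (-2.62)² + (2.25)² + (-1.8)² + (0.15)²
     = 0.9604 + 7.3441 + 4.3681 + 0.6241 + 6.8644 + 5.0625 + 3.24 + 0.0225
     = 28.4861
λ·‖w‖₂² = 0.05·28.4861 = 1.424305

1.424305


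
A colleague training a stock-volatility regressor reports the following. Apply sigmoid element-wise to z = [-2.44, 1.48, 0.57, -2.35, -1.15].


σ(-2.44) = 1/(1+e^2.44) = 0.0802
σ(1.48) = 1/(1+e^-1.48) = 0.8146
σ(0.57) = 1/(1+e^-0.57) = 0.6388
σ(-2.35) = 1/(1+e^2.35) = 0.0871
σ(-1.15) = 1/(1+e^1.15) = 0.2405
result = [0.0802, 0.8146, 0.6388, 0.0871, 0.2405]

[0.0802, 0.8146, 0.6388, 0.0871, 0.2405]


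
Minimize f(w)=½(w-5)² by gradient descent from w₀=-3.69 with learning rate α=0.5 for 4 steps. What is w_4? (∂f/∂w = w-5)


step 1: grad = -3.69-5 = -8.69; w = -3.69 - 0.5·(-8.69) = 0.655
step 2: grad = 0.655-5 = -4.345; w = 0.655 - 0.5·(-4.345) = 2.8275
step 3: grad = 2.8275-5 = -2.1725; w = 2.8275 - 0.5·(-2.1725) = 3.91375
step 4: grad = 3.91375-5 = -1.08625; w = 3.91375 - 0.5·(-1.08625) = 4.456875

4.456875


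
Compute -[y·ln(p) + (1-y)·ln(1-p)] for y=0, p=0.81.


BCE = -[y·ln(p) + (1-y)·ln(1-p)]
= -0 - 1·ln(1-0.81)
= -ln(0.19) = 1.6607

1.6607


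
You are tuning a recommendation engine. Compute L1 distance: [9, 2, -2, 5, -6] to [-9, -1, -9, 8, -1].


d = |9+ 9| + |2+ 1| + |-2+ 9| + |5-8| + |-6+ 1|
  = 18 + 3 + 7 + 3 + 5
  = 36

36


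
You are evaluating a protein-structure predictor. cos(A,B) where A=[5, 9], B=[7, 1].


A·B = 5·7 + 9·1 = 44
‖A‖ = √106 = 10.2956, ‖B‖ = √50 = 7.0711
cos = 44/(√106·√50) = 44/√5300 = 0.6044

0.6044


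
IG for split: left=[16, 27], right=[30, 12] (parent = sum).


Parent = [46, 39], H_parent = 0.9951
H_left = 0.9523 (n=43), H_right = 0.8631 (n=42)
H_children = (43/85)·0.9523 + (42/85)·0.8631 = 0.9082
IG = 0.9951 - 0.9082 = 0.0869

0.0869


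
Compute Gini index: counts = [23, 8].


Probabilities: [23/31, 8/31] ≈ [0.7419, 0.2581]
Σpᵢ² = (529 + 64)/31² = 593/961
Gini = 1 - Σpᵢ² = 1 - 593/961 = 0.3829

0.3829


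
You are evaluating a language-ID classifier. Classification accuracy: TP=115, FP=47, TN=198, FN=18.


Accuracy = (TP+TN)/(TP+TN+FP+FN)
= (115+198)/(378)
= 313/378 = 82.8%

82.8%


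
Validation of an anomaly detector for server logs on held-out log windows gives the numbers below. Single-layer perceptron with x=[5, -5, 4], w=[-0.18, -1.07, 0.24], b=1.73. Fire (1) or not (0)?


z = (5)·(-0.18) + (-5)·(-1.07) + (4)·(0.24) + 1.73
  = 7.14
step(z) = 1 (z≥0)

1


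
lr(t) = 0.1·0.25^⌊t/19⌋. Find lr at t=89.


n_drops = ⌊89/19⌋ = 4
lr = 0.1·0.25^4 = 0.1·0.00390625 = 0.000390625

0.000390625


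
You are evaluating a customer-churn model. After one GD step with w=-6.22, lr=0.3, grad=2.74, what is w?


w_new = w - α·∇
= -6.22 - 0.3·2.74
= -6.22 - 0.822
= -7.042

-7.042


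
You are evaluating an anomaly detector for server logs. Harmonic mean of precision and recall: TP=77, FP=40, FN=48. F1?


Precision = 77/117 = 0.6581
Recall = 77/125 = 0.616
F1 = 2·P·R/(P+R) = 2·TP/(2·TP+FP+FN) = 154/(154+40+48) = 154/242 = 0.6364

0.6364


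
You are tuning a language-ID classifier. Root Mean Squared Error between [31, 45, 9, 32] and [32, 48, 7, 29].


MSE = 23/4 = 5.75
RMSE = √(23/4) = 2.3979

2.3979


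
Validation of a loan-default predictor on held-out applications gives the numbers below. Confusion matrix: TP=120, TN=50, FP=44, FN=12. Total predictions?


Total = TP + TN + FP + FN
= 120 + 50 + 44 + 12
= 226
(Predicted positive: 164, predicted negative: 62)

226


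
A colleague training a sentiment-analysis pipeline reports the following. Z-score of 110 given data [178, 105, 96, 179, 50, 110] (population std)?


μ = 119.6667, σ = 45.9081
z = (110 - 119.6667)/45.9081 = -0.2106

-0.2106


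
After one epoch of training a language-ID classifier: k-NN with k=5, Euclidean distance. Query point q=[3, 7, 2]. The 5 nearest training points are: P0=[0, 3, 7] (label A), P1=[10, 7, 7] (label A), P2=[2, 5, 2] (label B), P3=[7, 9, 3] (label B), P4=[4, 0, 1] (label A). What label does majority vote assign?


d(q,P0) = 7.0711  (label A)
d(q,P1) = 8.6023  (label A)
d(q,P2) = 2.2361  (label B)
d(q,P3) = 4.5826  (label B)
d(q,P4) = 7.1414  (label A)
Votes: A=3, B=2
Majority → A

A


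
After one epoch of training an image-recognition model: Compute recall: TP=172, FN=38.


Recall = TP/(TP+FN)
= 172/(172+38)
= 172/210 = 81.9%

81.9%


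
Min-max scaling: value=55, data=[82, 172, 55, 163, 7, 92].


min=7, max=172
(55-7)/(172-7) = 48/165 = 0.2909

0.2909


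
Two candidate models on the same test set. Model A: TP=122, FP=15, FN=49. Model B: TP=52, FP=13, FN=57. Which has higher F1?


Model A: P=122/137=0.8905, R=122/171=0.7135, F1=2PR/(P+R)=2TP/(2TP+FP+FN)=244/308=0.7922
Model B: P=52/65=0.8, R=52/109=0.4771, F1=2PR/(P+R)=2TP/(2TP+FP+FN)=104/174=0.5977
0.7922 > 0.5977 → Model A

Model A


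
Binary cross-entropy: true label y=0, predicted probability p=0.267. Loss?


BCE = -[y·ln(p) + (1-y)·ln(1-p)]
= -0 - 1·ln(1-0.267)
= -ln(0.733) = 0.3106

0.3106


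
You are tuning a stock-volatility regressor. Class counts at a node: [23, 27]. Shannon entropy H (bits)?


Probabilities: [23/50, 27/50] ≈ [0.46, 0.54]
H = -((23/50)·log₂(23/50) + (27/50)·log₂(27/50))
  = 0.9954 bits

0.9954 bits


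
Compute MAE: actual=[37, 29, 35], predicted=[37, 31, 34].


Absolute errors: |37-37|=0, |29-31|=2, |35-34|=1
Sum = 3
MAE = 3/3 = 1

1


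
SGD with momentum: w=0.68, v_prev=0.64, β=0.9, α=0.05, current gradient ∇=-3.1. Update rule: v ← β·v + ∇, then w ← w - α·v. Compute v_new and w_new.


v_new = 0.9·0.64 - 3.1 = 0.576 - 3.1 = -2.524
w_new = 0.68 - 0.05·-2.524 = 0.68 + 0.1262 = 0.8062

v_new=-2.524, w_new=0.8062


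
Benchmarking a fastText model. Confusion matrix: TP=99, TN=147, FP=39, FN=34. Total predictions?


Total = TP + TN + FP + FN
= 99 + 147 + 39 + 34
= 319
(Predicted positive: 138, predicted negative: 181)

319


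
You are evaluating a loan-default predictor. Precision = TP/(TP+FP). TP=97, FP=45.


Precision = TP/(TP+FP)
= 97/(97+45)
= 97/142 = 68.31%

68.31%


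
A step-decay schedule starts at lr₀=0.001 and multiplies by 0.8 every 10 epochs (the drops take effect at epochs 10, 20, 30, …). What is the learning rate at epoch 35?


n_drops = ⌊35/10⌋ = 3
lr = 0.001·0.8^3 = 0.001·0.512 = 0.000512

0.000512


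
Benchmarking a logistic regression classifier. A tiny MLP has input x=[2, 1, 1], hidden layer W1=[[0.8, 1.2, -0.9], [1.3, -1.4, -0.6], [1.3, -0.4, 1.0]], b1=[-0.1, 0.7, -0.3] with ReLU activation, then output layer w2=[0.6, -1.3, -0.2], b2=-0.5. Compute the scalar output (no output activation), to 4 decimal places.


z1[0] = (0.8)·(2) + (1.2)·(1) + (-0.9)·(1) - 0.1 = 1.8
z1[1] = (1.3)·(2) + (-1.4)·(1) + (-0.6)·(1) + 0.7 = 1.3
z1[2] = (1.3)·(2) + (-0.4)·(1) + (1.0)·(1) - 0.3 = 2.9
h = ReLU(z1) = [1.8, 1.3, 2.9]
output = (0.6)·(1.8) + (-1.3)·(1.3) + (-0.2)·(2.9) - 0.5 = -1.69

-1.69


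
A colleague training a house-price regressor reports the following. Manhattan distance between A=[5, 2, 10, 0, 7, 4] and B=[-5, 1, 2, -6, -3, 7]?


d = |5+ 5| + |2-1| + |10-2| + |0+ 6| + |7+ 3| + |4-7|
  = 10 + 1 + 8 + 6 + 10 + 3
  = 38

38


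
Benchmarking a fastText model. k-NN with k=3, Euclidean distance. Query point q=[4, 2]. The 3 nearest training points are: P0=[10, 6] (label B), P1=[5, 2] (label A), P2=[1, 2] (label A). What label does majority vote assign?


d(q,P0) = 7.2111  (label B)
d(q,P1) = 1.0  (label A)
d(q,P2) = 3.0  (label A)
Votes: A=2, B=1
Majority → A

A


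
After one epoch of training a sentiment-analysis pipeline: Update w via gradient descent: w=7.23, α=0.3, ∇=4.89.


w_new = w - α·∇
= 7.23 - 0.3·4.89
= 7.23 - 1.467
= 5.763

5.763


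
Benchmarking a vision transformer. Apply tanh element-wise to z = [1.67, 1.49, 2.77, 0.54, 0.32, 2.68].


tanh(1.67) = 0.9316
tanh(1.49) = 0.9033
tanh(2.77) = 0.9922
tanh(0.54) = 0.493
tanh(0.32) = 0.3095
tanh(2.68) = 0.9906
result = [0.9316, 0.9033, 0.9922, 0.493, 0.3095, 0.9906]

[0.9316, 0.9033, 0.9922, 0.493, 0.3095, 0.9906]


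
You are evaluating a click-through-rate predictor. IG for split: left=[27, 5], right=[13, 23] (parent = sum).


Parent = [40, 28], H_parent = 0.9774
H_left = 0.6253 (n=32), H_right = 0.9436 (n=36)
H_children = (32/68)·0.6253 + (36/68)·0.9436 = 0.7938
IG = 0.9774 - 0.7938 = 0.1836

0.1836


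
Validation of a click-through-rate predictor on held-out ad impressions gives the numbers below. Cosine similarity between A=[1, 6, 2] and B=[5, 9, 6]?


A·B = 1·5 + 6·9 + 2·6 = 71
‖A‖ = √41 = 6.4031, ‖B‖ = √142 = 11.9164
cos = 71/(√41·√142) = 71/√5822 = 0.9305

0.9305


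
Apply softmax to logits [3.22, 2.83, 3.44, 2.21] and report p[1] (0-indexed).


Exponentials: e^3.22=25.0281, e^2.83=16.9455, e^3.44=31.187, e^2.21=9.1157
Sum = 82.2763
Softmax = [0.3042, 0.206, 0.3791, 0.1108]
p[1] = 16.9455/82.2763 = 0.206

0.206


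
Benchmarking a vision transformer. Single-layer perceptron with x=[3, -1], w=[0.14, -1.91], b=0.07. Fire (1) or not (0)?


z = (3)·(0.14) + (-1)·(-1.91) + 0.07
  = 2.4
step(z) = 1 (z≥0)

1


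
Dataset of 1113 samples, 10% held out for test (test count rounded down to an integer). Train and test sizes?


Test = ⌊1113·10/100⌋ = 111
Train = 1113 - 111 = 1002

Train: 1002, Test: 111


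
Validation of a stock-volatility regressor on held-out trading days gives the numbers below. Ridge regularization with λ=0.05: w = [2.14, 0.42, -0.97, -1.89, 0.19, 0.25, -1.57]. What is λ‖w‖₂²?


‖w‖₂² = (2.14)² + (0.42)² + (-0.97)² + (-1.89)² + (0.19)² + (0.25)² + (-1.57)²
     = 4.5796 + 0.1764 + 0.9409 + 3.5721 + 0.0361 + 0.0625 + 2.4649
     = 11.8325
λ·‖w‖₂² = 0.05·11.8325 = 0.591625

0.591625


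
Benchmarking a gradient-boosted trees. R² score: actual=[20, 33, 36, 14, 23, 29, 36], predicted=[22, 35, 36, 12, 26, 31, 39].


ȳ = 27.2857
SS_res = Σ(y-ŷ)² = 34
SS_tot = Σ(y-ȳ)² = 435.43
R² = 1 - SS_res/SS_tot = 1 - 0.0781 = 0.9219

0.9219


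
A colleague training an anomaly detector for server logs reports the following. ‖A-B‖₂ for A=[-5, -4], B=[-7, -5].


d = √((-5+ 7)² + (-4+ 5)²)
  = √(4 + 1)
  = √5 = 2.2361

2.2361


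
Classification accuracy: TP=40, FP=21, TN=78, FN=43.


Accuracy = (TP+TN)/(TP+TN+FP+FN)
= (40+78)/(182)
= 118/182 = 64.84%

64.84%


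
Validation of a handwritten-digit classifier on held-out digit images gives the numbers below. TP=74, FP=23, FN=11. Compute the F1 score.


Precision = 74/97 = 0.7629
Recall = 74/85 = 0.8706
F1 = 2·P·R/(P+R) = 2·TP/(2·TP+FP+FN) = 148/(148+23+11) = 148/182 = 0.8132

0.8132


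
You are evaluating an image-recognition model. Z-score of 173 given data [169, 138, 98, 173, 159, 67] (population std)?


μ = 134, σ = 39.0982
z = (173 - 134)/39.0982 = 0.9975

0.9975


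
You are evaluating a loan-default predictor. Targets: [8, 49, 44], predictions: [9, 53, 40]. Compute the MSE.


Squared errors: (8-9)²=1, (49-53)²=16, (44-40)²=16
Sum = 33
MSE = 33/3 = 11

11


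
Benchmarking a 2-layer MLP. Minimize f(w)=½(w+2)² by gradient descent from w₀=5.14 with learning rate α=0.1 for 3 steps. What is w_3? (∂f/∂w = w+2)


step 1: grad = 5.14+2 = 7.14; w = 5.14 - 0.1·(7.14) = 4.426
step 2: grad = 4.426+2 = 6.426; w = 4.426 - 0.1·(6.426) = 3.7834
step 3: grad = 3.7834+2 = 5.7834; w = 3.7834 - 0.1·(5.7834) = 3.20506

3.20506


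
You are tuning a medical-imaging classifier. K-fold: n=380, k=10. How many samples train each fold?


Fold size = 380/10 = 38
Training per fold = 380 - 38 = 342

342


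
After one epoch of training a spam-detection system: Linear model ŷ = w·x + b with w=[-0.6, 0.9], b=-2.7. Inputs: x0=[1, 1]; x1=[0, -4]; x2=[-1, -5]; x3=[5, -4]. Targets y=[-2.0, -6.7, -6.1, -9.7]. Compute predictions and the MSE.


ŷ0 = (-0.6)·(1) + (0.9)·(1) - 2.7 = -2.4
ŷ1 = (-0.6)·(0) + (0.9)·(-4) - 2.7 = -6.3
ŷ2 = (-0.6)·(-1) + (0.9)·(-5) - 2.7 = -6.6
ŷ3 = (-0.6)·(5) + (0.9)·(-4) - 2.7 = -9.3
errors² = [0.16, 0.16, 0.25, 0.16]
MSE = 0.7300/4 = 0.1825

0.1825


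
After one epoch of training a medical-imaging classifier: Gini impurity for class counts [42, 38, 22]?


Probabilities: [42/102, 38/102, 22/102] ≈ [0.4118, 0.3725, 0.2157]
Σpᵢ² = (1764 + 1444 + 484)/102² = 3692/10404
Gini = 1 - Σpᵢ² = 1 - 3692/10404 = 0.6451

0.6451


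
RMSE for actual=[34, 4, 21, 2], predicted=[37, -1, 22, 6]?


MSE = 51/4 = 12.75
RMSE = √(51/4) = 3.5707

3.5707


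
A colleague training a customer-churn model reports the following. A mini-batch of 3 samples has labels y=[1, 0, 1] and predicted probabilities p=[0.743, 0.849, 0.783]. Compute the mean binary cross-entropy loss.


L[0] = -ln(0.743) = 0.2971
L[1] = -ln(1-0.849) = -ln(0.151) = 1.8905
L[2] = -ln(0.783) = 0.2446
mean = (0.2971 + 1.8905 + 0.2446)/3 = 0.8107

0.8107


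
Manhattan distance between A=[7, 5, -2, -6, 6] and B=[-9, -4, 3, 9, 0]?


d = |7+ 9| + |5+ 4| + |-2-3| + |-6-9| + |6-0|
  = 16 + 9 + 5 + 15 + 6
  = 51

51


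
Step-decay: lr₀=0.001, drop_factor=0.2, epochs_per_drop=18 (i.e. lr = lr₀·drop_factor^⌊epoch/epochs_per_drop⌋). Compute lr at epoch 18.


n_drops = ⌊18/18⌋ = 1
lr = 0.001·0.2^1 = 0.001·0.2 = 0.0002

0.0002


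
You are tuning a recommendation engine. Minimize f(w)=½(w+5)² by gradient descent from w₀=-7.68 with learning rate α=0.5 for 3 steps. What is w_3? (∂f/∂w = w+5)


step 1: grad = -7.68+5 = -2.68; w = -7.68 - 0.5·(-2.68) = -6.34
step 2: grad = -6.34+5 = -1.34; w = -6.34 - 0.5·(-1.34) = -5.67
step 3: grad = -5.67+5 = -0.67; w = -5.67 - 0.5·(-0.67) = -5.335

-5.335


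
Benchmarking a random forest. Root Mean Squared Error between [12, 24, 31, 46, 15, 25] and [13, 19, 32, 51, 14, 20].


MSE = 78/6 = 13
RMSE = √(78/6) = 3.6056

3.6056


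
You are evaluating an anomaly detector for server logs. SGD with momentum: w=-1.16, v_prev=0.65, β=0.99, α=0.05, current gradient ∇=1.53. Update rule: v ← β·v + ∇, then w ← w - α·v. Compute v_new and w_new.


v_new = 0.99·0.65 + 1.53 = 0.6435 + 1.53 = 2.1735
w_new = -1.16 - 0.05·2.1735 = -1.16 - 0.108675 = -1.268675

v_new=2.1735, w_new=-1.268675


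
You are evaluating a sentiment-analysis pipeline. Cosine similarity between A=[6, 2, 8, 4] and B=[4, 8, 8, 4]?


A·B = 6·4 + 2·8 + 8·8 + 4·4 = 120
‖A‖ = √120 = 10.9545, ‖B‖ = √160 = 12.6491
cos = 120/(√120·√160) = 120/√19200 = 0.866

0.866


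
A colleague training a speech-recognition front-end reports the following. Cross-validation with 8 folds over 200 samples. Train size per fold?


Fold size = 200/8 = 25
Training per fold = 200 - 25 = 175

175


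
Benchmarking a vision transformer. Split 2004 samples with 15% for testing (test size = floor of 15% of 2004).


Test = ⌊2004·15/100⌋ = 300
Train = 2004 - 300 = 1704

Train: 1704, Test: 300


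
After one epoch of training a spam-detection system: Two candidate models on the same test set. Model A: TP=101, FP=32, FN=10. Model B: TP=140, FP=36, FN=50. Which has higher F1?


Model A: P=101/133=0.7594, R=101/111=0.9099, F1=2PR/(P+R)=2TP/(2TP+FP+FN)=202/244=0.8279
Model B: P=140/176=0.7955, R=140/190=0.7368, F1=2PR/(P+R)=2TP/(2TP+FP+FN)=280/366=0.765
0.8279 > 0.765 → Model A

Model A


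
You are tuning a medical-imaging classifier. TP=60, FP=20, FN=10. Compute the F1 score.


Precision = 60/80 = 0.75
Recall = 60/70 = 0.8571
F1 = 2·P·R/(P+R) = 2·TP/(2·TP+FP+FN) = 120/(120+20+10) = 120/150 = 0.8

0.8


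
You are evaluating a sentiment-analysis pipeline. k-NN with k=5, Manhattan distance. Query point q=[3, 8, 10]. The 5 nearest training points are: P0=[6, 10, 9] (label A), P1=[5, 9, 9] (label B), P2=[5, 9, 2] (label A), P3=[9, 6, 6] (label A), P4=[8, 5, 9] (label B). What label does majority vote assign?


d(q,P0) = 6  (label A)
d(q,P1) = 4  (label B)
d(q,P2) = 11  (label A)
d(q,P3) = 12  (label A)
d(q,P4) = 9  (label B)
Votes: A=3, B=2
Majority → A

A


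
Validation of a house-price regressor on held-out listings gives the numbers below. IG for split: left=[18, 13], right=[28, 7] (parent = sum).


Parent = [46, 20], H_parent = 0.885
H_left = 0.9812 (n=31), H_right = 0.7219 (n=35)
H_children = (31/66)·0.9812 + (35/66)·0.7219 = 0.8437
IG = 0.885 - 0.8437 = 0.0413

0.0413


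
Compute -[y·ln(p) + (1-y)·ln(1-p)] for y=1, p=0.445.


BCE = -[y·ln(p) + (1-y)·ln(1-p)]
= -1·ln(0.445) - 0
= -ln(0.445) = 0.8097

0.8097


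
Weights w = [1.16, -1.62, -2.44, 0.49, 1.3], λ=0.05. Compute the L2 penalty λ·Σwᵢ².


‖w‖₂² = (1.16)² + (-1.62)² + (-2.44)² + (0.49)² + (1.3)²
     = 1.3456 + 2.6244 + 5.9536 + 0.2401 + 1.69
     = 11.8537
λ·‖w‖₂² = 0.05·11.8537 = 0.592685

0.592685


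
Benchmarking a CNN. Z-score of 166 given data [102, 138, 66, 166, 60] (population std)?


μ = 106.4, σ = 40.8784
z = (166 - 106.4)/40.8784 = 1.458

1.458


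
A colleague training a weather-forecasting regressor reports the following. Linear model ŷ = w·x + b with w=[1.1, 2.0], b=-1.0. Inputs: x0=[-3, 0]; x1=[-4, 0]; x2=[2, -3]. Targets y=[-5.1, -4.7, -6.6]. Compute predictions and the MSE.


ŷ0 = (1.1)·(-3) + (2.0)·(0) - 1.0 = -4.3
ŷ1 = (1.1)·(-4) + (2.0)·(0) - 1.0 = -5.4
ŷ2 = (1.1)·(2) + (2.0)·(-3) - 1.0 = -4.8
errors² = [0.64, 0.49, 3.24]
MSE = 4.3700/3 = 1.4567

1.4567


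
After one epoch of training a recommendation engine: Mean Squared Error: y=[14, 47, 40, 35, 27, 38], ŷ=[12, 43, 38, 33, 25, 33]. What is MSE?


Squared errors: (14-12)²=4, (47-43)²=16, (40-38)²=4, (35-33)²=4, (27-25)²=4, (38-33)²=25
Sum = 57
MSE = 57/6 = 19/2

19/2


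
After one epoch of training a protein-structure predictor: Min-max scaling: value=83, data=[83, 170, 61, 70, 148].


min=61, max=170
(83-61)/(170-61) = 22/109 = 0.2018

0.2018


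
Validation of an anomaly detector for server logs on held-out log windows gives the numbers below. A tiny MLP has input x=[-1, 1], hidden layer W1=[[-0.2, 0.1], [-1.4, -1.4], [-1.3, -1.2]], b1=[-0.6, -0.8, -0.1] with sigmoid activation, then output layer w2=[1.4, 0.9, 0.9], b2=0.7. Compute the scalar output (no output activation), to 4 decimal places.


z1[0] = (-0.2)·(-1) + (0.1)·(1) - 0.6 = -0.3
z1[1] = (-1.4)·(-1) + (-1.4)·(1) - 0.8 = -0.8
z1[2] = (-1.3)·(-1) + (-1.2)·(1) - 0.1 = 0.0
h = sigmoid(z1) = [0.4256, 0.31, 0.5]
output = (1.4)·(0.4256) + (0.9)·(0.31) + (0.9)·(0.5) + 0.7 = 2.0248

2.0248


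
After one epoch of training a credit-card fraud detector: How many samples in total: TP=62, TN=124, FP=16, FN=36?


Total = TP + TN + FP + FN
= 62 + 124 + 16 + 36
= 238
(Predicted positive: 78, predicted negative: 160)

238


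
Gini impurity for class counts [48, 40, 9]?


Probabilities: [48/97, 40/97, 9/97] ≈ [0.4948, 0.4124, 0.0928]
Σpᵢ² = (2304 + 1600 + 81)/97² = 3985/9409
Gini = 1 - Σpᵢ² = 1 - 3985/9409 = 0.5765

0.5765


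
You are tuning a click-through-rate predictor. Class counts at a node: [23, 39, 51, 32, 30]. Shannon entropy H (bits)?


Probabilities: [23/175, 39/175, 51/175, 32/175, 30/175] ≈ [0.1314, 0.2229, 0.2914, 0.1829, 0.1714]
H = -((23/175)·log₂(23/175) + (39/175)·log₂(39/175) + (51/175)·log₂(51/175) + (32/175)·log₂(32/175) + (30/175)·log₂(30/175))
  = 2.2702 bits

2.2702 bits


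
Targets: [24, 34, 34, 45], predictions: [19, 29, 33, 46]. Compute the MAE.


Absolute errors: |24-19|=5, |34-29|=5, |34-33|=1, |45-46|=1
Sum = 12
MAE = 12/4 = 3

3


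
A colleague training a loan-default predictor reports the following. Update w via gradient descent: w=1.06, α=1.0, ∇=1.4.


w_new = w - α·∇
= 1.06 - 1.0·1.4
= 1.06 - 1.4
= -0.34

-0.34


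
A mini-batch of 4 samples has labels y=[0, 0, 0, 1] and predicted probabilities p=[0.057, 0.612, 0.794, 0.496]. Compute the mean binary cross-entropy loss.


L[0] = -ln(1-0.057) = -ln(0.943) = 0.0587
L[1] = -ln(1-0.612) = -ln(0.388) = 0.9467
L[2] = -ln(1-0.794) = -ln(0.206) = 1.5799
L[3] = -ln(0.496) = 0.7012
mean = (0.0587 + 0.9467 + 1.5799 + 0.7012)/4 = 0.8216

0.8216


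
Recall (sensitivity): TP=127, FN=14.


Recall = TP/(TP+FN)
= 127/(127+14)
= 127/141 = 90.07%

90.07%


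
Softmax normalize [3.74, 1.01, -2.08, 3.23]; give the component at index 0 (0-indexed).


Exponentials: e^3.74=42.098, e^1.01=2.7456, e^-2.08=0.1249, e^3.23=25.2797
Sum = 70.2482
Softmax = [0.5993, 0.0391, 0.0018, 0.3599]
p[0] = 42.098/70.2482 = 0.5993

0.5993


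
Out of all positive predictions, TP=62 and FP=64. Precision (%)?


Precision = TP/(TP+FP)
= 62/(62+64)
= 62/126 = 49.21%

49.21%


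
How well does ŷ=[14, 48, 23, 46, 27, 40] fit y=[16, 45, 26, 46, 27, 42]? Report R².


ȳ = 33.6667
SS_res = Σ(y-ŷ)² = 26
SS_tot = Σ(y-ȳ)² = 765.33
R² = 1 - SS_res/SS_tot = 1 - 0.034 = 0.966

0.966


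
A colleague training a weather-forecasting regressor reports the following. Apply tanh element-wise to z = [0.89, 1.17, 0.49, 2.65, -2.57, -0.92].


tanh(0.89) = 0.7114
tanh(1.17) = 0.8243
tanh(0.49) = 0.4542
tanh(2.65) = 0.9901
tanh(-2.57) = -0.9884
tanh(-0.92) = -0.7259
result = [0.7114, 0.8243, 0.4542, 0.9901, -0.9884, -0.7259]

[0.7114, 0.8243, 0.4542, 0.9901, -0.9884, -0.7259]


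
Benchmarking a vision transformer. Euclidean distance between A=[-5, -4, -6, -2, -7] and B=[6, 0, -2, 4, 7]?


d = √((-5-6)² + (-4-0)² + (-6+ 2)² + (-2-4)² + (-7-7)²)
  = √(121 + 16 + 16 + 36 + 196)
  = √385 = 19.6214

19.6214


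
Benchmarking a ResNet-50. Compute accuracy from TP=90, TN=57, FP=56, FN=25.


Accuracy = (TP+TN)/(TP+TN+FP+FN)
= (90+57)/(228)
= 147/228 = 64.47%

64.47%


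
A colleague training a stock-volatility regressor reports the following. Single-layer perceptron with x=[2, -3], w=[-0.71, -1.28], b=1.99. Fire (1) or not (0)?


z = (2)·(-0.71) + (-3)·(-1.28) + 1.99
  = 4.41
step(z) = 1 (z≥0)

1


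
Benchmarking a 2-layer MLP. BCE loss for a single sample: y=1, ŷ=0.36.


BCE = -[y·ln(p) + (1-y)·ln(1-p)]
= -1·ln(0.36) - 0
= -ln(0.36) = 1.0217

1.0217


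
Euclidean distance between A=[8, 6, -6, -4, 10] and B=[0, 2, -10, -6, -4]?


d = √((8-0)² + (6-2)² + (-6+ 10)² + (-4+ 6)² + (10+ 4)²)
  = √(64 + 16 + 16 + 4 + 196)
  = √296 = 17.2047

17.2047


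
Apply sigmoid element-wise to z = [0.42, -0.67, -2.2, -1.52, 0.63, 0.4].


σ(0.42) = 1/(1+e^-0.42) = 0.6035
σ(-0.67) = 1/(1+e^0.67) = 0.3385
σ(-2.2) = 1/(1+e^2.2) = 0.0998
σ(-1.52) = 1/(1+e^1.52) = 0.1795
σ(0.63) = 1/(1+e^-0.63) = 0.6525
σ(0.4) = 1/(1+e^-0.4) = 0.5987
result = [0.6035, 0.3385, 0.0998, 0.1795, 0.6525, 0.5987]

[0.6035, 0.3385, 0.0998, 0.1795, 0.6525, 0.5987]


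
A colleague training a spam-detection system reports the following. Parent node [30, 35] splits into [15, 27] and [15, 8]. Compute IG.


Parent = [30, 35], H_parent = 0.9957
H_left = 0.9403 (n=42), H_right = 0.9321 (n=23)
H_children = (42/65)·0.9403 + (23/65)·0.9321 = 0.9374
IG = 0.9957 - 0.9374 = 0.0583

0.0583


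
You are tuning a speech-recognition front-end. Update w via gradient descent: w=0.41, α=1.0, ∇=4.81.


w_new = w - α·∇
= 0.41 - 1.0·4.81
= 0.41 - 4.81
= -4.4

-4.4


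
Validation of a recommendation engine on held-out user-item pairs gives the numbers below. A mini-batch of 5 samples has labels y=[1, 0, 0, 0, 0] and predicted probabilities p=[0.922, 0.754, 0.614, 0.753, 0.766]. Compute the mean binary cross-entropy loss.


L[0] = -ln(0.922) = 0.0812
L[1] = -ln(1-0.754) = -ln(0.246) = 1.4024
L[2] = -ln(1-0.614) = -ln(0.386) = 0.9519
L[3] = -ln(1-0.753) = -ln(0.247) = 1.3984
L[4] = -ln(1-0.766) = -ln(0.234) = 1.4524
mean = (0.0812 + 1.4024 + 0.9519 + 1.3984 + 1.4524)/5 = 1.0573

1.0573


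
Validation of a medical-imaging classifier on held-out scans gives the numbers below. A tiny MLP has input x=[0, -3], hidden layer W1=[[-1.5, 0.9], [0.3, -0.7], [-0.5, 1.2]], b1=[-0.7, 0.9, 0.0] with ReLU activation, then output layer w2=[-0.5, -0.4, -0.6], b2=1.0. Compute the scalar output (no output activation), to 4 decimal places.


z1[0] = (-1.5)·(0) + (0.9)·(-3) - 0.7 = -3.4
z1[1] = (0.3)·(0) + (-0.7)·(-3) + 0.9 = 3.0
z1[2] = (-0.5)·(0) + (1.2)·(-3) + 0.0 = -3.6
h = ReLU(z1) = [0.0, 3.0, 0.0]
output = (-0.5)·(0.0) + (-0.4)·(3.0) + (-0.6)·(0.0) + 1.0 = -0.2

-0.2


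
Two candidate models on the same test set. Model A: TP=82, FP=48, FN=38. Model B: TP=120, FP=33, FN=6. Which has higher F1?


Model A: P=82/130=0.6308, R=82/120=0.6833, F1=2PR/(P+R)=2TP/(2TP+FP+FN)=164/250=0.656
Model B: P=120/153=0.7843, R=120/126=0.9524, F1=2PR/(P+R)=2TP/(2TP+FP+FN)=240/279=0.8602
0.656 < 0.8602 → Model B

Model B


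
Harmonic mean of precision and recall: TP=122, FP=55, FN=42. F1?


Precision = 122/177 = 0.6893
Recall = 122/164 = 0.7439
F1 = 2·P·R/(P+R) = 2·TP/(2·TP+FP+FN) = 244/(244+55+42) = 244/341 = 0.7155

0.7155


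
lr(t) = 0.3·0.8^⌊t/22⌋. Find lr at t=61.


n_drops = ⌊61/22⌋ = 2
lr = 0.3·0.8^2 = 0.3·0.64 = 0.192

0.192


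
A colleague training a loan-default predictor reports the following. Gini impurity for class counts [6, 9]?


Probabilities: [6/15, 9/15] ≈ [0.4, 0.6]
Σpᵢ² = (36 + 81)/15² = 117/225
Gini = 1 - Σpᵢ² = 1 - 117/225 = 0.48

0.48


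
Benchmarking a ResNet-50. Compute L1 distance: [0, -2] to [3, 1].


d = |0-3| + |-2-1|
  = 3 + 3
  = 6

6


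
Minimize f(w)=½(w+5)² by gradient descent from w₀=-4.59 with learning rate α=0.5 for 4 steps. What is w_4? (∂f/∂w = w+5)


step 1: grad = -4.59+5 = 0.41; w = -4.59 - 0.5·(0.41) = -4.795
step 2: grad = -4.795+5 = 0.205; w = -4.795 - 0.5·(0.205) = -4.8975
step 3: grad = -4.8975+5 = 0.1025; w = -4.8975 - 0.5·(0.1025) = -4.94875
step 4: grad = -4.94875+5 = 0.05125; w = -4.94875 - 0.5·(0.05125) = -4.974375

-4.974375


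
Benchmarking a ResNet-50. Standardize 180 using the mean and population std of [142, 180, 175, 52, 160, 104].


μ = 135.5, σ = 44.9954
z = (180 - 135.5)/44.9954 = 0.989

0.989


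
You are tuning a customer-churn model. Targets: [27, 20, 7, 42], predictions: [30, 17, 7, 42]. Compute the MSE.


Squared errors: (27-30)²=9, (20-17)²=9, (7-7)²=0, (42-42)²=0
Sum = 18
MSE = 18/4 = 9/2

9/2


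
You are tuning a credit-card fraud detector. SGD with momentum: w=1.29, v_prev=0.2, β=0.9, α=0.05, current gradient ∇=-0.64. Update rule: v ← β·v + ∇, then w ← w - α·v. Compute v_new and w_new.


v_new = 0.9·0.2 - 0.64 = 0.18 - 0.64 = -0.46
w_new = 1.29 - 0.05·-0.46 = 1.29 + 0.023 = 1.313

v_new=-0.46, w_new=1.313


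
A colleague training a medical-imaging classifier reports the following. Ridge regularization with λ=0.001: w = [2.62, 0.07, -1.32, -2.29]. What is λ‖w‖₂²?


‖w‖₂² = (2.62)² + (0.07)² + (-1.32)² + (-2.29)²
     = 6.8644 + 0.0049 + 1.7424 + 5.2441
     = 13.8558
λ·‖w‖₂² = 0.001·13.8558 = 0.013856

0.013856


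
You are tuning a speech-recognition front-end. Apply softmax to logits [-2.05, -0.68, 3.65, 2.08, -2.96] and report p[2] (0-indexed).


Exponentials: e^-2.05=0.1287, e^-0.68=0.5066, e^3.65=38.4747, e^2.08=8.0045, e^-2.96=0.0518
Sum = 47.1663
Softmax = [0.0027, 0.0107, 0.8157, 0.1697, 0.0011]
p[2] = 38.4747/47.1663 = 0.8157

0.8157


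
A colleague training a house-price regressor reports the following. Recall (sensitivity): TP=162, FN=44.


Recall = TP/(TP+FN)
= 162/(162+44)
= 162/206 = 78.64%

78.64%


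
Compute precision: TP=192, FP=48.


Precision = TP/(TP+FP)
= 192/(192+48)
= 192/240 = 80.0%

80.0%


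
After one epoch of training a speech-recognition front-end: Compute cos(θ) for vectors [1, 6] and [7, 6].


A·B = 1·7 + 6·6 = 43
‖A‖ = √37 = 6.0828, ‖B‖ = √85 = 9.2195
cos = 43/(√37·√85) = 43/√3145 = 0.7668

0.7668


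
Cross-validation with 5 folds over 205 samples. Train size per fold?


Fold size = 205/5 = 41
Training per fold = 205 - 41 = 164

164


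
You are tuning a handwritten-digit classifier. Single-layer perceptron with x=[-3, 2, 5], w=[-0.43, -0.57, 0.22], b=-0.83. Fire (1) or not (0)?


z = (-3)·(-0.43) + (2)·(-0.57) + (5)·(0.22) - 0.83
  = 0.42
step(z) = 1 (z≥0)

1


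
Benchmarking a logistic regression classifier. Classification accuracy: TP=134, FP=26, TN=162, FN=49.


Accuracy = (TP+TN)/(TP+TN+FP+FN)
= (134+162)/(371)
= 296/371 = 79.78%

79.78%


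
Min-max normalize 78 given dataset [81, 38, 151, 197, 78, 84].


min=38, max=197
(78-38)/(197-38) = 40/159 = 0.2516

0.2516


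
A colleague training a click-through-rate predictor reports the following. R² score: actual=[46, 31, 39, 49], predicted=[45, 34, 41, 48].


ȳ = 41.25
SS_res = Σ(y-ŷ)² = 15
SS_tot = Σ(y-ȳ)² = 192.75
R² = 1 - SS_res/SS_tot = 1 - 0.0778 = 0.9222

0.9222


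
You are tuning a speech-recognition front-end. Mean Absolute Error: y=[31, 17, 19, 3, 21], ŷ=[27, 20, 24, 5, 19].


Absolute errors: |31-27|=4, |17-20|=3, |19-24|=5, |3-5|=2, |21-19|=2
Sum = 16
MAE = 16/5 = 16/5

16/5


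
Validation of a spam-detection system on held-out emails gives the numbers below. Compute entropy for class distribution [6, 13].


Probabilities: [6/19, 13/19] ≈ [0.3158, 0.6842]
H = -((6/19)·log₂(6/19) + (13/19)·log₂(13/19))
  = 0.8997 bits

0.8997 bits


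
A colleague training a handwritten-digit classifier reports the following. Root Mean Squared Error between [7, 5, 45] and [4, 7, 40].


MSE = 38/3 = 12.6667
RMSE = √(38/3) = 3.559

3.559


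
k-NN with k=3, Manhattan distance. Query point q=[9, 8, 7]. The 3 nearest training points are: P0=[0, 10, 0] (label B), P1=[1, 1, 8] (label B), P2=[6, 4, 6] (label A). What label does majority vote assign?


d(q,P0) = 18  (label B)
d(q,P1) = 16  (label B)
d(q,P2) = 8  (label A)
Votes: A=1, B=2
Majority → B

B


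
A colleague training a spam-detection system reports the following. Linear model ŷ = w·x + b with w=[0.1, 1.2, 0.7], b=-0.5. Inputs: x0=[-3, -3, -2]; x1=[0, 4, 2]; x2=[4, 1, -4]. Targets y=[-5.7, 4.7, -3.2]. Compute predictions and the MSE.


ŷ0 = (0.1)·(-3) + (1.2)·(-3) + (0.7)·(-2) - 0.5 = -5.8
ŷ1 = (0.1)·(0) + (1.2)·(4) + (0.7)·(2) - 0.5 = 5.7
ŷ2 = (0.1)·(4) + (1.2)·(1) + (0.7)·(-4) - 0.5 = -1.7
errors² = [0.01, 1.0, 2.25]
MSE = 3.2600/3 = 1.0867

1.0867


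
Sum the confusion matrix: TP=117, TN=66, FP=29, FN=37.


Total = TP + TN + FP + FN
= 117 + 66 + 29 + 37
= 249
(Predicted positive: 146, predicted negative: 103)

249


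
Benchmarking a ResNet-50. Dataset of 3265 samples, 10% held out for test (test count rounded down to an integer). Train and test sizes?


Test = ⌊3265·10/100⌋ = 326
Train = 3265 - 326 = 2939

Train: 2939, Test: 326


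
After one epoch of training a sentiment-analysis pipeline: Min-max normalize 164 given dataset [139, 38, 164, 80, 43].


min=38, max=164
(164-38)/(164-38) = 126/126 = 1.0

1.0


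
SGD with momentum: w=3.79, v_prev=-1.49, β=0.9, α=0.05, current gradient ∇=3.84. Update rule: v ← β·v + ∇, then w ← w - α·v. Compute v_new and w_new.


v_new = 0.9·-1.49 + 3.84 = -1.341 + 3.84 = 2.499
w_new = 3.79 - 0.05·2.499 = 3.79 - 0.12495 = 3.66505

v_new=2.499, w_new=3.66505


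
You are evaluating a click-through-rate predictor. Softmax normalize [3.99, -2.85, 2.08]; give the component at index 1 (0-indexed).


Exponentials: e^3.99=54.0549, e^-2.85=0.0578, e^2.08=8.0045
Sum = 62.1172
Softmax = [0.8702, 0.0009, 0.1289]
p[1] = 0.0578/62.1172 = 0.0009

0.0009


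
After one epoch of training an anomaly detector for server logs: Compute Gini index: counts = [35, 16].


Probabilities: [35/51, 16/51] ≈ [0.6863, 0.3137]
Σpᵢ² = (1225 + 256)/51² = 1481/2601
Gini = 1 - Σpᵢ² = 1 - 1481/2601 = 0.4306

0.4306


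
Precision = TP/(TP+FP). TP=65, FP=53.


Precision = TP/(TP+FP)
= 65/(65+53)
= 65/118 = 55.08%

55.08%


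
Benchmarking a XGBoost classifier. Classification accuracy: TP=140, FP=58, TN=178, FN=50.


Accuracy = (TP+TN)/(TP+TN+FP+FN)
= (140+178)/(426)
= 318/426 = 74.65%

74.65%


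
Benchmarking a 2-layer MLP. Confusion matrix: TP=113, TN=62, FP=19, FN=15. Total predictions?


Total = TP + TN + FP + FN
= 113 + 62 + 19 + 15
= 209
(Predicted positive: 132, predicted negative: 77)

209


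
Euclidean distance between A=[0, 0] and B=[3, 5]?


d = √((0-3)² + (0-5)²)
  = √(9 + 25)
  = √34 = 5.831

5.831


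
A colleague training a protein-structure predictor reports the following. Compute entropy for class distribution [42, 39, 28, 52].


Probabilities: [42/161, 39/161, 28/161, 52/161] ≈ [0.2609, 0.2422, 0.1739, 0.323]
H = -((42/161)·log₂(42/161) + (39/161)·log₂(39/161) + (28/161)·log₂(28/161) + (52/161)·log₂(52/161))
  = 1.9667 bits

1.9667 bits


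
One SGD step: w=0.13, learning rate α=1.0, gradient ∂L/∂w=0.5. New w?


w_new = w - α·∇
= 0.13 - 1.0·0.5
= 0.13 - 0.5
= -0.37

-0.37


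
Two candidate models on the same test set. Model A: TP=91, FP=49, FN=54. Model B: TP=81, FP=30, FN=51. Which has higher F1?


Model A: P=91/140=0.65, R=91/145=0.6276, F1=2PR/(P+R)=2TP/(2TP+FP+FN)=182/285=0.6386
Model B: P=81/111=0.7297, R=81/132=0.6136, F1=2PR/(P+R)=2TP/(2TP+FP+FN)=162/243=0.6667
0.6386 < 0.6667 → Model B

Model B


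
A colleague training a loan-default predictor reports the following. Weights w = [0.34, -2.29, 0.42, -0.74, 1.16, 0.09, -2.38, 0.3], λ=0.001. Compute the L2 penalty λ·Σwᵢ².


‖w‖₂² = (0.34)² + (-2.29)² + (0.42)² + (-0.74)² + (1.16)² + (0.09)² + (-2.38)² + (0.3)²
     = 0.1156 + 5.2441 + 0.1764 + 0.5476 + 1.3456 + 0.0081 + 5.6644 + 0.09
     = 13.1918
λ·‖w‖₂² = 0.001·13.1918 = 0.013192

0.013192


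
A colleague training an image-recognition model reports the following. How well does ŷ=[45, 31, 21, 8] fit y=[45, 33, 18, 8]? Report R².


ȳ = 26
SS_res = Σ(y-ŷ)² = 13
SS_tot = Σ(y-ȳ)² = 798
R² = 1 - SS_res/SS_tot = 1 - 0.0163 = 0.9837

0.9837


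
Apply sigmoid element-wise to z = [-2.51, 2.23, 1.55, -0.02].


σ(-2.51) = 1/(1+e^2.51) = 0.0752
σ(2.23) = 1/(1+e^-2.23) = 0.9029
σ(1.55) = 1/(1+e^-1.55) = 0.8249
σ(-0.02) = 1/(1+e^0.02) = 0.495
result = [0.0752, 0.9029, 0.8249, 0.495]

[0.0752, 0.9029, 0.8249, 0.495]


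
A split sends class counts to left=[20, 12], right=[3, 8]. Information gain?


Parent = [23, 20], H_parent = 0.9965
H_left = 0.9544 (n=32), H_right = 0.8454 (n=11)
H_children = (32/43)·0.9544 + (11/43)·0.8454 = 0.9265
IG = 0.9965 - 0.9265 = 0.07

0.07


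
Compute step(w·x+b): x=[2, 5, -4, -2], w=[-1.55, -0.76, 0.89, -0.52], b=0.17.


z = (2)·(-1.55) + (5)·(-0.76) + (-4)·(0.89) + (-2)·(-0.52) + 0.17
  = -9.25
step(z) = 0 (z<0)

0


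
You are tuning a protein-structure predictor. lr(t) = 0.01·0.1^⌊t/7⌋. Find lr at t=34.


n_drops = ⌊34/7⌋ = 4
lr = 0.01·0.1^4 = 0.01·0.0001 = 0.000001

0.000001


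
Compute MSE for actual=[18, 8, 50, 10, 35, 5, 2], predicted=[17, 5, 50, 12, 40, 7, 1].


Squared errors: (18-17)²=1, (8-5)²=9, (50-50)²=0, (10-12)²=4, (35-40)²=25, (5-7)²=4, (2-1)²=1
Sum = 44
MSE = 44/7 = 44/7

44/7


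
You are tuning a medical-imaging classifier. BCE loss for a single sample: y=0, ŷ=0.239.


BCE = -[y·ln(p) + (1-y)·ln(1-p)]
= -0 - 1·ln(1-0.239)
= -ln(0.761) = 0.2731

0.2731


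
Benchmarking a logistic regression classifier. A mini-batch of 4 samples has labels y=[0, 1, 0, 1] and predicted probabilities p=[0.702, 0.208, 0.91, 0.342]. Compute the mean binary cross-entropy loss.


L[0] = -ln(1-0.702) = -ln(0.298) = 1.2107
L[1] = -ln(0.208) = 1.5702
L[2] = -ln(1-0.91) = -ln(0.09) = 2.4079
L[3] = -ln(0.342) = 1.0729
mean = (1.2107 + 1.5702 + 2.4079 + 1.0729)/4 = 1.5654

1.5654


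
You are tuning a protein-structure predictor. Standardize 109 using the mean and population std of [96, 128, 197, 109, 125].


μ = 131, σ = 34.9571
z = (109 - 131)/34.9571 = -0.6293

-0.6293


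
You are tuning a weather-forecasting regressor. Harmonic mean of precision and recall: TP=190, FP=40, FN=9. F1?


Precision = 190/230 = 0.8261
Recall = 190/199 = 0.9548
F1 = 2·P·R/(P+R) = 2·TP/(2·TP+FP+FN) = 380/(380+40+9) = 380/429 = 0.8858

0.8858


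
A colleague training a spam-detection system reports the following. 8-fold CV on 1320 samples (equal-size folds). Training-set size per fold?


Fold size = 1320/8 = 165
Training per fold = 1320 - 165 = 1155

1155


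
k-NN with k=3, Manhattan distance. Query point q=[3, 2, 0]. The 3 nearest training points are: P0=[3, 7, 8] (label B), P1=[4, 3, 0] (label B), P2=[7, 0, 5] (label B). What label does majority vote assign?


d(q,P0) = 13  (label B)
d(q,P1) = 2  (label B)
d(q,P2) = 11  (label B)
Votes: A=0, B=3
Majority → B

B


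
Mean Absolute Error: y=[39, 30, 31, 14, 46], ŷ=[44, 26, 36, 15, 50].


Absolute errors: |39-44|=5, |30-26|=4, |31-36|=5, |14-15|=1, |46-50|=4
Sum = 19
MAE = 19/5 = 19/5

19/5


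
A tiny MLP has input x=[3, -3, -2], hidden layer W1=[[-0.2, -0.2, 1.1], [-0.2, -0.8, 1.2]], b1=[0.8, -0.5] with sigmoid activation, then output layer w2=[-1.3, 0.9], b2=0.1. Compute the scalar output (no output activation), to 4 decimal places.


z1[0] = (-0.2)·(3) + (-0.2)·(-3) + (1.1)·(-2) + 0.8 = -1.4
z1[1] = (-0.2)·(3) + (-0.8)·(-3) + (1.2)·(-2) - 0.5 = -1.1
h = sigmoid(z1) = [0.1978, 0.2497]
output = (-1.3)·(0.1978) + (0.9)·(0.2497) + 0.1 = 0.0676

0.0676


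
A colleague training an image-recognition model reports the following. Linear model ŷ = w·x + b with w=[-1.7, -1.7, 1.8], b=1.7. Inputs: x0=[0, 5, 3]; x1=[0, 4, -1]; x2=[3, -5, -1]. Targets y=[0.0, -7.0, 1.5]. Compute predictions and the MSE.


ŷ0 = (-1.7)·(0) + (-1.7)·(5) + (1.8)·(3) + 1.7 = -1.4
ŷ1 = (-1.7)·(0) + (-1.7)·(4) + (1.8)·(-1) + 1.7 = -6.9
ŷ2 = (-1.7)·(3) + (-1.7)·(-5) + (1.8)·(-1) + 1.7 = 3.3
errors² = [1.96, 0.01, 3.24]
MSE = 5.2100/3 = 1.7367

1.7367


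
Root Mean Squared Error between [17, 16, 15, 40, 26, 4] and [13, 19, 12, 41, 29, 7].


MSE = 53/6 = 8.8333
RMSE = √(53/6) = 2.9721

2.9721


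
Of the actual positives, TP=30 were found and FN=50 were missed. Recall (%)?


Recall = TP/(TP+FN)
= 30/(30+50)
= 30/80 = 37.5%

37.5%


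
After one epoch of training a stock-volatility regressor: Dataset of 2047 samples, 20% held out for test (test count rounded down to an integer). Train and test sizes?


Test = ⌊2047·20/100⌋ = 409
Train = 2047 - 409 = 1638

Train: 1638, Test: 409


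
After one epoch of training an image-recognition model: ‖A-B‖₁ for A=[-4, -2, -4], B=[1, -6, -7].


d = |-4-1| + |-2+ 6| + |-4+ 7|
  = 5 + 4 + 3
  = 12

12


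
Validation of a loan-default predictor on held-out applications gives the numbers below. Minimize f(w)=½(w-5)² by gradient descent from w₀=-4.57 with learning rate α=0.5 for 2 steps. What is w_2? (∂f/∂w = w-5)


step 1: grad = -4.57-5 = -9.57; w = -4.57 - 0.5·(-9.57) = 0.215
step 2: grad = 0.215-5 = -4.785; w = 0.215 - 0.5·(-4.785) = 2.6075

2.6075


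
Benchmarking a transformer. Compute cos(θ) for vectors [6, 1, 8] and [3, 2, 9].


A·B = 6·3 + 1·2 + 8·9 = 92
‖A‖ = √101 = 10.0499, ‖B‖ = √94 = 9.6954
cos = 92/(√101·√94) = 92/√9494 = 0.9442

0.9442
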